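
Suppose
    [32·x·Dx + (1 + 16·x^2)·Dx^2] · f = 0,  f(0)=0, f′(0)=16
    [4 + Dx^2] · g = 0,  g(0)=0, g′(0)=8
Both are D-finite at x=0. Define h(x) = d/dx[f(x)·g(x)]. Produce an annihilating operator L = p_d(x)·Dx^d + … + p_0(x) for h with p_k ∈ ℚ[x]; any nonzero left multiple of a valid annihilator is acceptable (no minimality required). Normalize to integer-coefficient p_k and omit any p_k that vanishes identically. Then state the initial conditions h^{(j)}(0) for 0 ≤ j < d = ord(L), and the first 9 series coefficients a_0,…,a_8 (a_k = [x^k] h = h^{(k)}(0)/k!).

f: a_k = 0, 16, 0, -256/3, 0, 4096/5, 0, -65536/7, 0, …
g: a_k = 0, 8, 0, -16/3, 0, 16/15, 0, -32/315, 0, …
f·g: L₀ = L_f ⊗_s L_g, ord ≤ 2·2.
h₀' ⇒ L via d/dx closure of L₀.
L = (62288 + 2213376·x^2 + 73428992·x^4 + 58982400·x^6 + 3145728·x^8 - 167772160·x^10 + 268435456·x^12) + (35072·x + 2871296·x^3 + 39976960·x^5 + 52428800·x^7 + 83886080·x^9 + 268435456·x^11)·Dx + (15912 + 579328·x^2 + 18954240·x^4 + 19529728·x^6 + 9961472·x^8 - 16777216·x^10 + 134217728·x^12)·Dx^2 + (8768·x + 717824·x^3 + 9994240·x^5 + 13107200·x^7 + 20971520·x^9 + 67108864·x^11)·Dx^3 + (85 + 6496·x^2 + 149248·x^4 + 1196032·x^6 + 2293760·x^8 + 6291456·x^10 + 16777216·x^12)·Dx^4  (order 4).
h: a_k = 0, 256, 0, -3072, 0, 126464/3, 0, -634880, 0, …
ICs: h(0) = 0, h′(0) = 256, h′′(0) = 0, h′′′(0) = -18432.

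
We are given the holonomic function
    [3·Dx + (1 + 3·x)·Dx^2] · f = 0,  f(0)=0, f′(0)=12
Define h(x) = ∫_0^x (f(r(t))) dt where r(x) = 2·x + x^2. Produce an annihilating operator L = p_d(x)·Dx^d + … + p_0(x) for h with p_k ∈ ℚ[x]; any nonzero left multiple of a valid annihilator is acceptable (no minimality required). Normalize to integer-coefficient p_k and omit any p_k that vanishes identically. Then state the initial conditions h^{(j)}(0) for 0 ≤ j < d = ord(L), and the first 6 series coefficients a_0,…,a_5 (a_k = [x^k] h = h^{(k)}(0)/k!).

L = (5 + 6·x + 3·x^2)·Dx^2 + (1 + 7·x + 9·x^2 + 3·x^3)·Dx^3  (order 3).
h: a_k = 0, 0, 12, -20, 54, -882/5, …
ICs: h(0) = 0, h′(0) = 0, h′′(0) = 24.

f: a_k = 0, 12, -18, 36, -81, 972/5, …
h₀=f(r): pull back L_f along r ⇒ L₀.
h=∫₀ˣh₀: take L = L₀·Dx.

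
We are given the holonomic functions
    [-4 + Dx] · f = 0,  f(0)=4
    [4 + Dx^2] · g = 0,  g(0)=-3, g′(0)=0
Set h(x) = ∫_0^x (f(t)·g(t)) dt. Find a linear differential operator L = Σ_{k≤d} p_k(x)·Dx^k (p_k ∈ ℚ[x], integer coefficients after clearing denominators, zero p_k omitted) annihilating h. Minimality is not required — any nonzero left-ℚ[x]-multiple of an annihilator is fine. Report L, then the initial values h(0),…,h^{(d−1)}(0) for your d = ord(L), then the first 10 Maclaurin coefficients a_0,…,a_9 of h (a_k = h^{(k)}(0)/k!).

L = 20·Dx - 8·Dx^2 + Dx^3  (order 3).
h: a_k = 0, -12, -24, -24, -8, 56/5, 304/15, 624/35, 1112/105, 4216/945, …
ICs: h(0) = 0, h′(0) = -12, h′′(0) = -48.

f: a_k = 4, 16, 32, 128/3, 128/3, 512/15, 1024/45, 4096/315, 2048/315, 8192/2835, …
g: a_k = -3, 0, 6, 0, -2, 0, 4/15, 0, -2/105, 0, …
Sym-product of L_f,L_g gives L₀ (≤ ord 2).
Integrate: L := L₀·Dx.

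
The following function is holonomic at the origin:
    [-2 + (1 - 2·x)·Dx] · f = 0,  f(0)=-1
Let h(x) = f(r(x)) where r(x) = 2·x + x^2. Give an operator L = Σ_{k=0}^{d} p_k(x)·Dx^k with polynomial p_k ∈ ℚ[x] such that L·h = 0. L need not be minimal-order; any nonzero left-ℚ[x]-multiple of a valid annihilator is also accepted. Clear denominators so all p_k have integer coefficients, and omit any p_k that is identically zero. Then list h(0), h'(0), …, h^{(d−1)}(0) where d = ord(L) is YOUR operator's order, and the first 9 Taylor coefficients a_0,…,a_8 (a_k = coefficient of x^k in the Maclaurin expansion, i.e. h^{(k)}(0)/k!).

f: a_k = -1, -2, -4, -8, -16, -32, -64, -128, -256, …
L₀ from L_f via x↦r, Dx↦r'^{-1}Dx.
L = (4 + 4·x) + (-1 + 4·x + 2·x^2)·Dx  (order 1).
h: a_k = -1, -4, -18, -80, -356, -1584, -7048, -31360, -139536, …
ICs: h(0) = -1.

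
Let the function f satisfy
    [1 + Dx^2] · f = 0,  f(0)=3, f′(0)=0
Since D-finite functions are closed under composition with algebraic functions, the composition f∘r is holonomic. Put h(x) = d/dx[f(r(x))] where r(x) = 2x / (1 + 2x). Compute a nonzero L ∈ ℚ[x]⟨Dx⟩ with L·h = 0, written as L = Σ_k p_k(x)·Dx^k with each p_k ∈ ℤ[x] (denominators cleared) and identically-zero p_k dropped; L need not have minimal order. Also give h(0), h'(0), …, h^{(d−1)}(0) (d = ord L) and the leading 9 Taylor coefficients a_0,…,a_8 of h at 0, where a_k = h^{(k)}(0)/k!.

f: a_k = 3, 0, -3/2, 0, 1/8, 0, -1/240, 0, 1/13440, …
Substitute x→r, Dx→(1/r')Dx; clear ⇒ L₀.
Differentiate: ansatz ord ≤ ord L₀ ⇒ L.
L = (28 + 96·x + 96·x^2) + (12 + 72·x + 144·x^2 + 96·x^3)·Dx + (1 + 8·x + 24·x^2 + 32·x^3 + 16·x^4)·Dx^2  (order 2).
h: a_k = 0, -12, 72, -280, 880, -12008/5, 29232/5, -267184/21, 843936/35, …
ICs: h(0) = 0, h′(0) = -12.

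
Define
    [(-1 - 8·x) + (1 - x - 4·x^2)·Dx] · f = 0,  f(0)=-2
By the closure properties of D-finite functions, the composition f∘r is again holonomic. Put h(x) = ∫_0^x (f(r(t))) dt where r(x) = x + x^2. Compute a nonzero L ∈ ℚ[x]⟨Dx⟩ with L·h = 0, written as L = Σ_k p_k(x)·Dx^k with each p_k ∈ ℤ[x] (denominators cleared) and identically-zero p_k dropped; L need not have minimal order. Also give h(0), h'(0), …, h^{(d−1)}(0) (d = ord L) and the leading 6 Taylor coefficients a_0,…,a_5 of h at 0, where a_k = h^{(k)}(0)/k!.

L = (1 + 10·x + 24·x^2 + 16·x^3)·Dx + (-1 + x + 5·x^2 + 8·x^3 + 4·x^4)·Dx^2  (order 2).
h: a_k = 0, -2, -1, -4, -19/2, -122/5, …
ICs: h(0) = 0, h′(0) = -2.

f: a_k = -2, -2, -10, -18, -58, -130, …
f∘r: x↦r, Dx↦Dx/r' in L_f ⇒ L₀.
h=∫h₀ ⇒ L = L₀·Dx.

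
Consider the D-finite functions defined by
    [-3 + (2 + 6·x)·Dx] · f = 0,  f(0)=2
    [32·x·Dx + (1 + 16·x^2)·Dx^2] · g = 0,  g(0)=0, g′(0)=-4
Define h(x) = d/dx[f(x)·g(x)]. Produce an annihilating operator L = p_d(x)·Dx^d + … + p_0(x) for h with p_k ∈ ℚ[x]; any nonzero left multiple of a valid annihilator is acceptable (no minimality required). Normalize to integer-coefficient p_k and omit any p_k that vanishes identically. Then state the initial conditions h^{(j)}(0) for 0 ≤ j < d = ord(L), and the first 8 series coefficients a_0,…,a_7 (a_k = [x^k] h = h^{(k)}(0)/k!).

L = (303 + 5760·x - 7200·x^2 - 55296·x^3 - 20736·x^4) + (364 + 3780·x + 4992·x^2 - 64512·x^3 - 193536·x^4 - 82944·x^5)·Dx + (36 - 40·x - 828·x^2 - 4096·x^3 - 24192·x^4 - 55296·x^5 - 27648·x^6)·Dx^2  (order 2).
h: a_k = -8, -24, 155, 202, -34583/16, -285867/80, 22966919/640, 56735583/1120, …
ICs: h(0) = -8, h′(0) = -24.

f: a_k = 2, 3, -9/4, 27/8, -405/64, 1701/128, -15309/512, 72171/1024, …
g: a_k = 0, -4, 0, 64/3, 0, -1024/5, 0, 16384/7, …
h₀=f·g: eliminate ⇒ L₀, order ≤ 1·2.
h=h₀': d/dx-closure on L₀ ⇒ L.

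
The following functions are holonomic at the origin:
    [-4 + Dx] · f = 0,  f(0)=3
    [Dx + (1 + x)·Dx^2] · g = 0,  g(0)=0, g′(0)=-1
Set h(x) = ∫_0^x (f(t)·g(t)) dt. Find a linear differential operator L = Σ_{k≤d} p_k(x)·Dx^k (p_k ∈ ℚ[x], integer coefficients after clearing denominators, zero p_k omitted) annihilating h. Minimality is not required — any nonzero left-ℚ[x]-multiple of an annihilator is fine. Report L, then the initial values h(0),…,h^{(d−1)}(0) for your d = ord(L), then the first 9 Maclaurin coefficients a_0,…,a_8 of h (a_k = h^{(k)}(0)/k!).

L = (12 + 16·x)·Dx + (-7 - 8·x)·Dx^2 + (1 + x)·Dx^3  (order 3).
h: a_k = 0, 0, -3/2, -7/2, -19/4, -93/20, -18/5, -97/42, -1067/840, …
ICs: h(0) = 0, h′(0) = 0, h′′(0) = -3.

f: a_k = 3, 12, 24, 32, 32, 128/5, 256/15, 1024/105, 512/105, …
g: a_k = 0, -1, 1/2, -1/3, 1/4, -1/5, 1/6, -1/7, 1/8, …
Sym-product of L_f,L_g gives L₀ (≤ ord 2).
Integrate: L := L₀·Dx.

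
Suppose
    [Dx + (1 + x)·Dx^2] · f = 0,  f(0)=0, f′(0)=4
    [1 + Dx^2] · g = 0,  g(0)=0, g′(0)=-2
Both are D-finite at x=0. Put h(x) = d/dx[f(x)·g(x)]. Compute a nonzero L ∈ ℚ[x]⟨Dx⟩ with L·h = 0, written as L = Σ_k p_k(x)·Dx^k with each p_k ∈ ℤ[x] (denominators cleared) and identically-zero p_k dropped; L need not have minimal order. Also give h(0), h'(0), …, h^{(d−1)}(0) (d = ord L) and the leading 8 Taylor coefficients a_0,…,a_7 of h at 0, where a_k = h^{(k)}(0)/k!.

L = (-25 - 44·x - 42·x^2 + 12·x^3 + 43·x^4 + 24·x^5 + 4·x^6) + (-24 - 32·x + 20·x^2 + 60·x^3 + 40·x^4 + 8·x^5)·Dx + (-28 - 44·x - 14·x^2 + 72·x^3 + 98·x^4 + 48·x^5 + 8·x^6)·Dx^2 + (-24 - 32·x + 20·x^2 + 60·x^3 + 40·x^4 + 8·x^5)·Dx^3 + (-3 + 28·x^2 + 60·x^3 + 55·x^4 + 24·x^5 + 4·x^6)·Dx^4  (order 4).
h: a_k = 0, -16, 12, -16/3, 20/3, -22/3, 217/30, -452/63, …
ICs: h(0) = 0, h′(0) = -16, h′′(0) = 24, h′′′(0) = -32.

f: a_k = 0, 4, -2, 4/3, -1, 4/5, -2/3, 4/7, …
g: a_k = 0, -2, 0, 1/3, 0, -1/60, 0, 1/2520, …
f·g: L₀ = L_f ⊗_s L_g, ord ≤ 2·2.
h₀' ⇒ L via d/dx closure of L₀.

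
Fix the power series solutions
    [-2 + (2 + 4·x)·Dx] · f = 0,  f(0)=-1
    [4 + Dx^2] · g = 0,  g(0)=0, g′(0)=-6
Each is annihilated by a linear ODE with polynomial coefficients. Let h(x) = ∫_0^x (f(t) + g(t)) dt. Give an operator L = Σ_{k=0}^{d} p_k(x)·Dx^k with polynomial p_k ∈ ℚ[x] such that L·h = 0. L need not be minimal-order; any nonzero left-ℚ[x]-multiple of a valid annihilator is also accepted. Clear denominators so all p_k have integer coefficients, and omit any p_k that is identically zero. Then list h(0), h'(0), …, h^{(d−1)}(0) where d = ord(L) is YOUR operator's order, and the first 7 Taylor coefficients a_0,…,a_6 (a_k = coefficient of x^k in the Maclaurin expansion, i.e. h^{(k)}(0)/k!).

f: a_k = -1, -1, 1/2, -1/2, 5/8, -7/8, 21/16, …
g: a_k = 0, -6, 0, 4, 0, -4/5, 0, …
Sum ⇒ L₀ = lclm(L_f,L_g) in ℚ(x)⟨Dx⟩.
h=∫h₀ ⇒ L = L₀·Dx.
L = (-28 - 64·x - 64·x^2)·Dx + (12 + 88·x + 192·x^2 + 128·x^3)·Dx^2 + (-7 - 16·x - 16·x^2)·Dx^3 + (3 + 22·x + 48·x^2 + 32·x^3)·Dx^4  (order 4).
h: a_k = 0, -1, -7/2, 1/6, 7/8, 1/8, -67/240, …
ICs: h(0) = 0, h′(0) = -1, h′′(0) = -7, h′′′(0) = 1.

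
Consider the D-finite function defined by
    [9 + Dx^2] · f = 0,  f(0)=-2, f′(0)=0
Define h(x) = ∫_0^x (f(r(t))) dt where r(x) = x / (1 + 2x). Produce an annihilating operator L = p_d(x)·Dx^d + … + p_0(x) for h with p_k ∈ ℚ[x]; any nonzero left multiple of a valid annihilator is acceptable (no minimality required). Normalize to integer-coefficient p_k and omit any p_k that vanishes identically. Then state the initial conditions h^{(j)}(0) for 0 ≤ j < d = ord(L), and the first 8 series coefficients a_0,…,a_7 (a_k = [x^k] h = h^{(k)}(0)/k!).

L = 9·Dx + (4 + 24·x + 48·x^2 + 32·x^3)·Dx^2 + (1 + 8·x + 24·x^2 + 32·x^3 + 16·x^4)·Dx^3  (order 3).
h: a_k = 0, -2, 0, 3, -9, 81/4, -39, 2583/40, …
ICs: h(0) = 0, h′(0) = -2, h′′(0) = 0.

f: a_k = -2, 0, 9, 0, -27/4, 0, 81/40, 0, …
h₀=f(r): pull back L_f along r ⇒ L₀.
h=∫₀ˣh₀: take L = L₀·Dx.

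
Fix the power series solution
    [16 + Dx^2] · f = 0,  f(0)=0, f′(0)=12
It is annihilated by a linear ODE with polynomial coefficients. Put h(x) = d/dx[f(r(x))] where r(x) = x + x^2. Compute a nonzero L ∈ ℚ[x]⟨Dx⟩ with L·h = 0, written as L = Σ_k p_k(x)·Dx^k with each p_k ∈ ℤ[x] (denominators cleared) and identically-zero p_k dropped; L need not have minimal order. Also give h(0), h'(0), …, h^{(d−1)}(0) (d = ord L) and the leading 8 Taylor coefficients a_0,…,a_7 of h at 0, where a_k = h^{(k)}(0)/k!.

f: a_k = 0, 12, 0, -32, 0, 128/5, 0, -1024/105, …
h₀=f(r): pull back L_f along r ⇒ L₀.
h=h₀': d/dx-closure on L₀ ⇒ L.
L = (28 + 128·x + 384·x^2 + 512·x^3 + 256·x^4) + (-6 - 12·x)·Dx + (1 + 4·x + 4·x^2)·Dx^2  (order 2).
h: a_k = 12, 24, -96, -384, -352, 576, 25856/15, 22528/15, …
ICs: h(0) = 12, h′(0) = 24.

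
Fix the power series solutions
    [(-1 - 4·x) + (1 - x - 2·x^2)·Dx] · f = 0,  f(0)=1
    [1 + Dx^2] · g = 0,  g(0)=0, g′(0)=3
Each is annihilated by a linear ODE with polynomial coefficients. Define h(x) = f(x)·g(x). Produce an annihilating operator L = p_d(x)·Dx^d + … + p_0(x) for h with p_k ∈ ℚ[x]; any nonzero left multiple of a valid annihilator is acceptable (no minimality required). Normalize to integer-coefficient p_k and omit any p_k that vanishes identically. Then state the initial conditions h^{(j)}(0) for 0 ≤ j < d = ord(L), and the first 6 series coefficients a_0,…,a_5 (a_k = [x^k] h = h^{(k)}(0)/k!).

L = (3 + x + 2·x^2) + (2 + 8·x)·Dx + (-1 + x + 2·x^2)·Dx^2  (order 2).
h: a_k = 0, 3, 3, 17/2, 29/2, 1261/40, …
ICs: h(0) = 0, h′(0) = 3.

f: a_k = 1, 1, 3, 5, 11, 21, …
g: a_k = 0, 3, 0, -1/2, 0, 1/40, …
Product ⇒ symmetric product L₀, ord ≤ 2.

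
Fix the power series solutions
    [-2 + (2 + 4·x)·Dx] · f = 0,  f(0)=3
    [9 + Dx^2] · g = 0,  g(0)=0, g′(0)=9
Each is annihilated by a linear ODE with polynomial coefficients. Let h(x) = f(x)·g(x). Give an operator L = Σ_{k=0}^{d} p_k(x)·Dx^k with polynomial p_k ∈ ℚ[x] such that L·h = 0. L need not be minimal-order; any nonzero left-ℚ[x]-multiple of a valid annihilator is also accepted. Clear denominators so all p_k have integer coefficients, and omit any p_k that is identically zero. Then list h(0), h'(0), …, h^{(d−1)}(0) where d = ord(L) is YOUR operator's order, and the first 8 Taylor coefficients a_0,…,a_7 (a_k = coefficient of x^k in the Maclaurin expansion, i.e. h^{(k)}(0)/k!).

f: a_k = 3, 3, -3/2, 3/2, -15/8, 21/8, -63/16, 99/16, …
g: a_k = 0, 9, 0, -27/2, 0, 243/40, 0, -729/560, …
f·g: L₀ = L_f ⊗_s L_g, ord ≤ 1·2.
L = (12 + 36·x + 36·x^2) + (-2 - 4·x)·Dx + (1 + 4·x + 4·x^2)·Dx^2  (order 2).
h: a_k = 0, 27, 27, -54, -27, 108/5, 108/5, -162/7, …
ICs: h(0) = 0, h′(0) = 27.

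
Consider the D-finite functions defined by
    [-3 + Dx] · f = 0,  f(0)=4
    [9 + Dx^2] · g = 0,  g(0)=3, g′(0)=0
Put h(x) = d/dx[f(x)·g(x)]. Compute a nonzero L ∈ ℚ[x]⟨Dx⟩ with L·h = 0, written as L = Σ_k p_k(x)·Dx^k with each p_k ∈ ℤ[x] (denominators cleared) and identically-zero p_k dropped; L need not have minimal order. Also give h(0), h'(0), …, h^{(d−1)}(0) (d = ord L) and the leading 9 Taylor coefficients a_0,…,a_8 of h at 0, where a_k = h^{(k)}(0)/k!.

L = 18 - 6·Dx + Dx^2  (order 2).
h: a_k = 36, 0, -324, -648, -486, 0, 1458/5, 8748/35, 6561/70, …
ICs: h(0) = 36, h′(0) = 0.

f: a_k = 4, 12, 18, 18, 27/2, 81/10, 81/20, 243/140, 729/1120, …
g: a_k = 3, 0, -27/2, 0, 81/8, 0, -243/80, 0, 2187/4480, …
f·g: L₀ = L_f ⊗_s L_g, ord ≤ 1·2.
Derive L from L₀ (diff closure).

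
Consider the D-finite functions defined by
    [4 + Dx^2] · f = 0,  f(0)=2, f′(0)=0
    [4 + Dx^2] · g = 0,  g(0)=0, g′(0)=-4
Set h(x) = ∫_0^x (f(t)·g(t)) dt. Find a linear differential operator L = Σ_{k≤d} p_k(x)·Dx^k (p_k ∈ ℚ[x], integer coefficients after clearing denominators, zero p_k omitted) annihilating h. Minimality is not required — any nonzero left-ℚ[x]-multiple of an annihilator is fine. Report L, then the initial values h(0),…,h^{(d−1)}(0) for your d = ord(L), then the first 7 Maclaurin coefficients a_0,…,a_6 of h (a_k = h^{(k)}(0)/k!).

L = 16·Dx^2 + Dx^4  (order 4).
h: a_k = 0, 0, -4, 0, 16/3, 0, -128/45, …
ICs: h(0) = 0, h′(0) = 0, h′′(0) = -8, h′′′(0) = 0.

f: a_k = 2, 0, -4, 0, 4/3, 0, -8/45, …
g: a_k = 0, -4, 0, 8/3, 0, -8/15, 0, …
Product ⇒ symmetric product L₀, ord ≤ 4.
Integrate: L := L₀·Dx.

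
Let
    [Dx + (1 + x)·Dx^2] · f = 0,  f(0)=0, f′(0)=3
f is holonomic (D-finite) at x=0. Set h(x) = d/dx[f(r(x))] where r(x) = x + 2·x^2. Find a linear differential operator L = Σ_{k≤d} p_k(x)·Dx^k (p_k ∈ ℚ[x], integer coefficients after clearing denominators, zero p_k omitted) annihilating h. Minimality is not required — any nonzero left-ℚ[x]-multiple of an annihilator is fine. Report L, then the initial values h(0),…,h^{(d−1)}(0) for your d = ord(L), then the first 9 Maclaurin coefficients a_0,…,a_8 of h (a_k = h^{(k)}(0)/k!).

f: a_k = 0, 3, -3/2, 1, -3/4, 3/5, -1/2, 3/7, -3/8, …
Substitute x→r, Dx→(1/r')Dx; clear ⇒ L₀.
h=h₀': d/dx-closure on L₀ ⇒ L.
L = (-3 + 4·x + 8·x^2) + (1 + 5·x + 6·x^2 + 8·x^3)·Dx  (order 1).
h: a_k = 3, 9, -15, -3, 33, -27, -39, 93, -15, …
ICs: h(0) = 3.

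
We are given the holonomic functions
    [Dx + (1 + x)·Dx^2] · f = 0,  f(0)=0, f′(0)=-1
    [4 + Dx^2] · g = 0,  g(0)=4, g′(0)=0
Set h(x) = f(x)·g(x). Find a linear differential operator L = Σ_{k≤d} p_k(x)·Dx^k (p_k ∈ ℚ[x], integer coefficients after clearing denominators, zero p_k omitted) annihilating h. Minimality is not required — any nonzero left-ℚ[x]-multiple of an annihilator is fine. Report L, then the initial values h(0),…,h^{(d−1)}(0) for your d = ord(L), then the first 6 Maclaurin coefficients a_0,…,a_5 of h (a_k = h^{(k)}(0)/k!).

L = (168 + 864·x + 1456·x^2 + 1024·x^3 + 256·x^4) + (112 + 368·x + 384·x^2 + 128·x^3)·Dx + (102 + 464·x + 744·x^2 + 512·x^3 + 128·x^4)·Dx^2 + (28 + 92·x + 96·x^2 + 32·x^3)·Dx^3 + (15 + 62·x + 95·x^2 + 64·x^3 + 16·x^4)·Dx^4  (order 4).
h: a_k = 0, -4, 2, 20/3, -3, -4/5, …
ICs: h(0) = 0, h′(0) = -4, h′′(0) = 4, h′′′(0) = 40.

f: a_k = 0, -1, 1/2, -1/3, 1/4, -1/5, …
g: a_k = 4, 0, -8, 0, 8/3, 0, …
h₀=f·g: eliminate ⇒ L₀, order ≤ 2·2.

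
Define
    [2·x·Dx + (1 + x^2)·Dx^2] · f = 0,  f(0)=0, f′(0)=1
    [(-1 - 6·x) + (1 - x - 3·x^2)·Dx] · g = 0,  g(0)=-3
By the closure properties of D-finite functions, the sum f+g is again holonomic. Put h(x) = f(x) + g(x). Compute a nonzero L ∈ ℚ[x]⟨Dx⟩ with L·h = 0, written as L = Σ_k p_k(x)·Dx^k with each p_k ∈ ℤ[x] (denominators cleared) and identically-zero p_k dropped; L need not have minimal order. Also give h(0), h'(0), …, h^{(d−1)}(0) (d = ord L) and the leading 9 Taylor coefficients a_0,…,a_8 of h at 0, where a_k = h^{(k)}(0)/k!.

L = (8 - 32·x - 300·x^2 - 504·x^3 - 1134·x^4 - 162·x^6)·Dx + (-22 - 148·x - 184·x^2 - 576·x^3 - 441·x^4 - 918·x^5 - 27·x^6 - 162·x^7)·Dx^2 + (4 + 6·x + 18·x^2 - 60·x^3 - 85·x^4 - 75·x^5 - 126·x^6 - 9·x^7 - 27·x^8)·Dx^3  (order 3).
h: a_k = -3, -2, -12, -64/3, -57, -599/5, -291, -4558/7, -1524, …
ICs: h(0) = -3, h′(0) = -2, h′′(0) = -24.

f: a_k = 0, 1, 0, -1/3, 0, 1/5, 0, -1/7, 0, …
g: a_k = -3, -3, -12, -21, -57, -120, -291, -651, -1524, …
Weyl lclm of L_f,L_g ⇒ L₀ (ord ≤ 3).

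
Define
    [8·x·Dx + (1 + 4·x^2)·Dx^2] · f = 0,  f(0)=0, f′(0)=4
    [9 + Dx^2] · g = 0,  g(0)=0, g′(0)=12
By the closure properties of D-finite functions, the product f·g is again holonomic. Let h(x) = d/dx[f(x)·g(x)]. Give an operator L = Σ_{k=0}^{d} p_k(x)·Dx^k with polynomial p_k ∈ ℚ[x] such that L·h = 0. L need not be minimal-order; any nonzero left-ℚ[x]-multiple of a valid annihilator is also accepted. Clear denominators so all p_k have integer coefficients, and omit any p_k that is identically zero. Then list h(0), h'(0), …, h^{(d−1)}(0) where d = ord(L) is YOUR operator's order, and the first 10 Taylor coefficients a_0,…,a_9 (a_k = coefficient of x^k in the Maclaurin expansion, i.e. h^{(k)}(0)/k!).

f: a_k = 0, 4, 0, -16/3, 0, 64/5, 0, -256/7, 0, 1024/9, …
g: a_k = 0, 12, 0, -18, 0, 81/10, 0, -243/140, 0, 243/1120, …
Sym-product of L_f,L_g gives L₀ (≤ ord 4).
Differentiate: ansatz ord ≤ ord L₀ ⇒ L.
L = (134325 + 1685016·x^2 + 9665136·x^4 + 17604864·x^6 + 22954752·x^8 + 28366848·x^10 + 26873856·x^12) + (77328·x + 1187136·x^3 + 5460480·x^5 + 10782720·x^7 + 14929920·x^9 + 11943936·x^11)·Dx + (17850 + 242160·x^2 + 1468896·x^4 + 3414528·x^6 + 5764608·x^8 + 7630848·x^10 + 5971968·x^12)·Dx^2 + (8592·x + 131904·x^3 + 606720·x^5 + 1198080·x^7 + 1658880·x^9 + 1327104·x^11)·Dx^3 + (325 + 6104·x^2 + 43888·x^4 + 162048·x^6 + 357120·x^8 + 497664·x^10 + 331776·x^12)·Dx^4  (order 4).
h: a_k = 0, 96, 0, -544, 0, 1692, 0, -28776/5, 0, 8977181/420, …
ICs: h(0) = 0, h′(0) = 96, h′′(0) = 0, h′′′(0) = -3264.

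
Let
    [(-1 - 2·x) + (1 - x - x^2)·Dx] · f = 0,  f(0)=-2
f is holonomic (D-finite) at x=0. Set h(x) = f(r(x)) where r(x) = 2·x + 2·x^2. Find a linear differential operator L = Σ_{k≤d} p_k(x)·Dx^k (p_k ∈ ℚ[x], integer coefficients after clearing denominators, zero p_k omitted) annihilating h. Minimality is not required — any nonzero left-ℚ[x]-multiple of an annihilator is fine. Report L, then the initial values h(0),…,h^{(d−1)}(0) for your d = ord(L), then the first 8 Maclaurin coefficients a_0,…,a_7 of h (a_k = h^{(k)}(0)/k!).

f: a_k = -2, -2, -4, -6, -10, -16, -26, -42, …
h₀=f(r): pull back L_f along r ⇒ L₀.
L = (2 + 12·x + 24·x^2 + 16·x^3) + (-1 + 2·x + 6·x^2 + 8·x^3 + 4·x^4)·Dx  (order 1).
h: a_k = -2, -4, -20, -80, -320, -1296, -5232, -21120, …
ICs: h(0) = -2.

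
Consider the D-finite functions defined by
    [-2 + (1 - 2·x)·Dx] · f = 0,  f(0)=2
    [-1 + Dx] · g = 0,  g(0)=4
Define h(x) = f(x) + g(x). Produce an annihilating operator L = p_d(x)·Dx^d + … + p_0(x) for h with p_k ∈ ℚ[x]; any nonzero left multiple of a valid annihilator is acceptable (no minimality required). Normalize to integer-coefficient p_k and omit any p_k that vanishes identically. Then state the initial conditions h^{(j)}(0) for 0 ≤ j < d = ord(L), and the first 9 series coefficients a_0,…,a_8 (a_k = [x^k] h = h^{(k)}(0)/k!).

f: a_k = 2, 4, 8, 16, 32, 64, 128, 256, 512, …
g: a_k = 4, 4, 2, 2/3, 1/6, 1/30, 1/180, 1/1260, 1/10080, …
f+g: L₀ = lclm(L_f,L_g), ord ≤ 1+1.
L = (-6 - 4·x) + (7 + 4·x - 4·x^2)·Dx + (-1 + 4·x^2)·Dx^2  (order 2).
h: a_k = 6, 8, 10, 50/3, 193/6, 1921/30, 23041/180, 322561/1260, 5160961/10080, …
ICs: h(0) = 6, h′(0) = 8.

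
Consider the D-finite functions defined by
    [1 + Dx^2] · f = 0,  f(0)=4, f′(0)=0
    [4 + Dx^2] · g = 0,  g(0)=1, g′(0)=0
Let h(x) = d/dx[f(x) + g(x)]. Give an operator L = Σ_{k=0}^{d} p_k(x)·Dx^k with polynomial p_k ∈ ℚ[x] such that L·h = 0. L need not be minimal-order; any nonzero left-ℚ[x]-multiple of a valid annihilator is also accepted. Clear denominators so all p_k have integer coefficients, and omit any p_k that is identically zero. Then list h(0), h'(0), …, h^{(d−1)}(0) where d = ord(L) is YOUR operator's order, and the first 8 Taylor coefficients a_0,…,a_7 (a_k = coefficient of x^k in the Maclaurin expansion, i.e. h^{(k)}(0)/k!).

f: a_k = 4, 0, -2, 0, 1/6, 0, -1/180, 0, …
g: a_k = 1, 0, -2, 0, 2/3, 0, -4/45, 0, …
h₀=f+g: left-lcm gives L₀, ord ≤ 4.
h₀' ⇒ L via d/dx closure of L₀.
L = 4 + 5·Dx^2 + Dx^4  (order 4).
h: a_k = 0, -8, 0, 10/3, 0, -17/30, 0, 13/252, …
ICs: h(0) = 0, h′(0) = -8, h′′(0) = 0, h′′′(0) = 20.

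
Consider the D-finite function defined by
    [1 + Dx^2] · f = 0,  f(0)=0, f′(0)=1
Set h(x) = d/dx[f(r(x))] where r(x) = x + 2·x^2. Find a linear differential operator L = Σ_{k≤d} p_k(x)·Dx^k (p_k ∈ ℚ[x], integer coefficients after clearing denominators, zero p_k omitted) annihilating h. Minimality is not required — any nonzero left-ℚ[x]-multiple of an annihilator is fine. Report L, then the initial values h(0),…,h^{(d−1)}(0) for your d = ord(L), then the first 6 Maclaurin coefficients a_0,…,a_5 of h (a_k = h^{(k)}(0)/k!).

f: a_k = 0, 1, 0, -1/6, 0, 1/120, …
L₀ from L_f via x↦r, Dx↦r'^{-1}Dx.
Derive L from L₀ (diff closure).
L = (49 + 16·x + 96·x^2 + 256·x^3 + 256·x^4) + (-12 - 48·x)·Dx + (1 + 8·x + 16·x^2)·Dx^2  (order 2).
h: a_k = 1, 4, -1/2, -4, -239/24, -15/2, …
ICs: h(0) = 1, h′(0) = 4.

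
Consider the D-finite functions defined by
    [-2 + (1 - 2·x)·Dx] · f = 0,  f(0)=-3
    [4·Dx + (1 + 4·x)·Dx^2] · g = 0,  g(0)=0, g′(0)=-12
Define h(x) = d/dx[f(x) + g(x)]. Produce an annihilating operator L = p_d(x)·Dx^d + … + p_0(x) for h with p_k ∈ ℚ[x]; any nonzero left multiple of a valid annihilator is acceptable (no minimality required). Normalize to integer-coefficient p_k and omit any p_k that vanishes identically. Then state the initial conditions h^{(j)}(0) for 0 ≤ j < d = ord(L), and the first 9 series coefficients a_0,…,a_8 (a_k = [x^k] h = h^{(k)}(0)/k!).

L = (28 + 16·x) + (-1 + 40·x + 32·x^2)·Dx + (-1 - 3·x + 6·x^2 + 8·x^3)·Dx^2  (order 2).
h: a_k = -18, 24, -264, 576, -3552, 11136, -51840, 190464, -800256, …
ICs: h(0) = -18, h′(0) = 24.

f: a_k = -3, -6, -12, -24, -48, -96, -192, -384, -768, …
g: a_k = 0, -12, 24, -64, 192, -3072/5, 2048, -49152/7, 24576, …
Weyl lclm of L_f,L_g ⇒ L₀ (ord ≤ 3).
h₀' ⇒ L via d/dx closure of L₀.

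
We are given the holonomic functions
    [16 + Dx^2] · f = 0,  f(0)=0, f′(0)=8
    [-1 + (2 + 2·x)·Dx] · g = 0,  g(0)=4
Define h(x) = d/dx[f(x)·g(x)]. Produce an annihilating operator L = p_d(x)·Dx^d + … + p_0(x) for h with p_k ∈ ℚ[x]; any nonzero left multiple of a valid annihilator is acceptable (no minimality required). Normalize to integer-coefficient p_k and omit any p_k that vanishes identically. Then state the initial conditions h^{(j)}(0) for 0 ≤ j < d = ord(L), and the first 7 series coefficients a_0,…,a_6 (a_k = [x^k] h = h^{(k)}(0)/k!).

L = (4733 + 17664·x + 25216·x^2 + 16384·x^3 + 4096·x^4) + (-244 - 756·x - 768·x^2 - 256·x^3)·Dx + (268 + 1048·x + 1548·x^2 + 1024·x^3 + 256·x^4)·Dx^2  (order 2).
h: a_k = 32, 32, -268, -488/3, 4661/12, 3561/20, -64235/288, …
ICs: h(0) = 32, h′(0) = 32.

f: a_k = 0, 8, 0, -64/3, 0, 256/15, 0, …
g: a_k = 4, 2, -1/2, 1/4, -5/32, 7/64, -21/256, …
L₀ := L_f ⊗_s L_g (sym. prod.), ord ≤ 2.
h₀' ⇒ L via d/dx closure of L₀.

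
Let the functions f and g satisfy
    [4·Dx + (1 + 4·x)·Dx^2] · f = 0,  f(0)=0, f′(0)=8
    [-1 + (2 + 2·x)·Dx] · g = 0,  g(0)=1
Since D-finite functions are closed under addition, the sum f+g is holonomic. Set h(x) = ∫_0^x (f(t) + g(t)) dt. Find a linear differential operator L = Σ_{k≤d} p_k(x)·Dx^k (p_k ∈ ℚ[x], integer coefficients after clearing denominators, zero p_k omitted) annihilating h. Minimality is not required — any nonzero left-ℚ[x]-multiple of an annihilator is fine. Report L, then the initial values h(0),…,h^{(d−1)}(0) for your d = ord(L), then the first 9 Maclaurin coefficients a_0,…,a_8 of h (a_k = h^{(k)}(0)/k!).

f: a_k = 0, 8, -16, 128/3, -128, 2048/5, -4096/3, 32768/7, -16384, …
g: a_k = 1, 1/2, -1/8, 1/16, -5/128, 7/256, -21/1024, 33/2048, -429/32768, …
h₀=f+g: left-lcm gives L₀, ord ≤ 3.
∫: right-multiply L₀ by Dx.
L = (52 + 16·x)·Dx^2 + (125 + 232·x + 80·x^2)·Dx^3 + (14 + 78·x + 96·x^2 + 32·x^3)·Dx^4  (order 4).
h: a_k = 0, 1, 17/4, -43/8, 2051/192, -16389/640, 524323/7680, -4194367/21504, 67109095/114688, …
ICs: h(0) = 0, h′(0) = 1, h′′(0) = 17/2, h′′′(0) = -129/4.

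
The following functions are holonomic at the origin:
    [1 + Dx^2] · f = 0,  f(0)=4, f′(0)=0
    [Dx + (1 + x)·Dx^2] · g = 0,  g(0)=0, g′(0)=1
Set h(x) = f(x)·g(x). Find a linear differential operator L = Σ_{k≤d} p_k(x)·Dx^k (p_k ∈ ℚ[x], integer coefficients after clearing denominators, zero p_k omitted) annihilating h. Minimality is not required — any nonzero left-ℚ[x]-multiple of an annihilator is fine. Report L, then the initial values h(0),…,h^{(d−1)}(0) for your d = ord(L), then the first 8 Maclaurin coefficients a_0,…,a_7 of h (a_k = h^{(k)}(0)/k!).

L = (-3 + 6·x + 19·x^2 + 16·x^3 + 4·x^4) + (4 + 20·x + 24·x^2 + 8·x^3)·Dx + (20·x + 42·x^2 + 32·x^3 + 8·x^4)·Dx^2 + (4 + 20·x + 24·x^2 + 8·x^3)·Dx^3 + (3 + 14·x + 23·x^2 + 16·x^3 + 4·x^4)·Dx^4  (order 4).
h: a_k = 0, 4, -2, -2/3, 0, 3/10, -1/4, 31/140, …
ICs: h(0) = 0, h′(0) = 4, h′′(0) = -4, h′′′(0) = -4.

f: a_k = 4, 0, -2, 0, 1/6, 0, -1/180, 0, …
g: a_k = 0, 1, -1/2, 1/3, -1/4, 1/5, -1/6, 1/7, …
h₀=f·g: eliminate ⇒ L₀, order ≤ 2·2.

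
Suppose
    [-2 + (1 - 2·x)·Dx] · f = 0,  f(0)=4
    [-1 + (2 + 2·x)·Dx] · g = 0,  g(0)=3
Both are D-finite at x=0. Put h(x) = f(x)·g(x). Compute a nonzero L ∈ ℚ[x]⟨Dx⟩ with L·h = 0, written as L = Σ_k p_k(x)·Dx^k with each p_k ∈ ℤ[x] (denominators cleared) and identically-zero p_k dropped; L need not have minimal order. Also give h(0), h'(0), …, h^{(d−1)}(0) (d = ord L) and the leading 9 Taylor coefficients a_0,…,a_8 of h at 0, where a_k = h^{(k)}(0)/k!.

f: a_k = 4, 8, 16, 32, 64, 128, 256, 512, 1024, …
g: a_k = 3, 3/2, -3/8, 3/16, -15/128, 21/256, -63/1024, 99/2048, -1287/32768, …
h₀=f·g: eliminate ⇒ L₀, order ≤ 1·1.
L = (5 + 2·x) + (-2 + 2·x + 4·x^2)·Dx  (order 1).
h: a_k = 12, 30, 117/2, 471/4, 7521/32, 30105/64, 240777/256, 963207/512, 30821337/8192, …
ICs: h(0) = 12.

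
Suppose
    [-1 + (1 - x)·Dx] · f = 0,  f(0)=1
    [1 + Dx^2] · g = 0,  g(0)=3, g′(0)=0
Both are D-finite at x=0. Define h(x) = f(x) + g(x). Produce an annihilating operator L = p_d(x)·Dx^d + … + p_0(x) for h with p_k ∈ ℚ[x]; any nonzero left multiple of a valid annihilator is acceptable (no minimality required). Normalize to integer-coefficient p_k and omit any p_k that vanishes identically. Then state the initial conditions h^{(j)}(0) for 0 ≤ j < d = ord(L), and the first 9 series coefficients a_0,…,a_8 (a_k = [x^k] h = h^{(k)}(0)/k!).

L = (7 - 2·x + x^2) + (-3 + 5·x - 3·x^2 + x^3)·Dx + (7 - 2·x + x^2)·Dx^2 + (-3 + 5·x - 3·x^2 + x^3)·Dx^3  (order 3).
h: a_k = 4, 1, -1/2, 1, 9/8, 1, 239/240, 1, 13441/13440, …
ICs: h(0) = 4, h′(0) = 1, h′′(0) = -1.

f: a_k = 1, 1, 1, 1, 1, 1, 1, 1, 1, …
g: a_k = 3, 0, -3/2, 0, 1/8, 0, -1/240, 0, 1/13440, …
L₀ := lclm(L_f,L_g); ord L₀ ≤ 1+2.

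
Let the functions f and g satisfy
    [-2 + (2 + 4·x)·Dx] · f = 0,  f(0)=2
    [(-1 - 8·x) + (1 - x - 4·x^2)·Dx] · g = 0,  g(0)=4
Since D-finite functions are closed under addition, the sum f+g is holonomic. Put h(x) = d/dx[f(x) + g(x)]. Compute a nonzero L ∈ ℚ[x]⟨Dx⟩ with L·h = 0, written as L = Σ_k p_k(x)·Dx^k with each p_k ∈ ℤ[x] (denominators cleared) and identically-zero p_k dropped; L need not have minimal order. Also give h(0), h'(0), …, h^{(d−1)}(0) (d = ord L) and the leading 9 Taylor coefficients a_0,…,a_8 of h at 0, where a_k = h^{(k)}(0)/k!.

L = (-84 - 630·x - 1632·x^2 - 2112·x^3 - 1920·x^4) + (-51 - 678·x - 2781·x^2 - 5904·x^3 - 8208·x^4 - 5760·x^5)·Dx + (11 + 62·x + 117·x^2 - 102·x^3 - 1040·x^4 - 2016·x^5 - 1280·x^6)·Dx^2  (order 2).
h: a_k = 6, 38, 111, 459, 5235/4, 17313/4, 99015/8, 297811/8, 6754851/64, …
ICs: h(0) = 6, h′(0) = 38.

f: a_k = 2, 2, -1, 1, -5/4, 7/4, -21/8, 33/8, -429/64, …
g: a_k = 4, 4, 20, 36, 116, 260, 724, 1764, 4660, …
Sum ⇒ L₀ = lclm(L_f,L_g) in ℚ(x)⟨Dx⟩.
Differentiate: ansatz ord ≤ ord L₀ ⇒ L.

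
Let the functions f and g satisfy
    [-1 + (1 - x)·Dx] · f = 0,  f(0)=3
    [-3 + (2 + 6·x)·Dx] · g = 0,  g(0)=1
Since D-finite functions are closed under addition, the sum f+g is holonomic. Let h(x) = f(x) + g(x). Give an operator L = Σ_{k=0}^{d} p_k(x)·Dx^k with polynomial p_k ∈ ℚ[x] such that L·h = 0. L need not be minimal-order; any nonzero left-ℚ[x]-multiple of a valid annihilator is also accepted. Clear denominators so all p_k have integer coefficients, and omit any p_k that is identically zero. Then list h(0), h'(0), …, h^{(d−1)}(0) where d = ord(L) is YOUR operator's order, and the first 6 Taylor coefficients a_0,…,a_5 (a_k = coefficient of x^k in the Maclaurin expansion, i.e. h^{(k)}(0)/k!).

L = (-21 - 27·x) + (17 + 30·x + 81·x^2)·Dx + (2 - 14·x - 42·x^2 + 54·x^3)·Dx^2  (order 2).
h: a_k = 4, 9/2, 15/8, 75/16, -21/128, 2469/256, …
ICs: h(0) = 4, h′(0) = 9/2.

f: a_k = 3, 3, 3, 3, 3, 3, …
g: a_k = 1, 3/2, -9/8, 27/16, -405/128, 1701/256, …
L₀ := lclm(L_f,L_g); ord L₀ ≤ 1+1.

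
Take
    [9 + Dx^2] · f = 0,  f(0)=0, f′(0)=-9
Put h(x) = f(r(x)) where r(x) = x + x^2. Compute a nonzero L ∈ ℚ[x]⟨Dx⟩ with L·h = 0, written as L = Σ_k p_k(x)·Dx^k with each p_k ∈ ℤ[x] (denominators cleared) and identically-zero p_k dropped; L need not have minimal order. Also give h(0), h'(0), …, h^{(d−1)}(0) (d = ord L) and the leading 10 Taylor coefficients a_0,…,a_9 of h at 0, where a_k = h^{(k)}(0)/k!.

L = (9 + 54·x + 108·x^2 + 72·x^3) - 2·Dx + (1 + 2·x)·Dx^2  (order 2).
h: a_k = 0, -9, -9, 27/2, 81/2, 1377/40, -135/8, -33291/560, -4131/80, -14337/4480, …
ICs: h(0) = 0, h′(0) = -9.

f: a_k = 0, -9, 0, 27/2, 0, -243/40, 0, 729/560, 0, -729/4480, …
L₀ from L_f via x↦r, Dx↦r'^{-1}Dx.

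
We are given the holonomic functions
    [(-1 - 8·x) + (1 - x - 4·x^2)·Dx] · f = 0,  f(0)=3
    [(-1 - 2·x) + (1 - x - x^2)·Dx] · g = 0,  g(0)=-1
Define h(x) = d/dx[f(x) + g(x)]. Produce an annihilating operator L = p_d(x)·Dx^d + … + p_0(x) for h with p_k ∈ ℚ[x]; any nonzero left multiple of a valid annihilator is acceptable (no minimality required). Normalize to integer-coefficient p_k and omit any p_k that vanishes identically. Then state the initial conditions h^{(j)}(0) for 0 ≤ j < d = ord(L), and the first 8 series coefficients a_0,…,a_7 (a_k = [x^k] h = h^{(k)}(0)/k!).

f: a_k = 3, 3, 15, 27, 87, 195, 543, 1323, …
g: a_k = -1, -1, -2, -3, -5, -8, -13, -21, …
Sum ⇒ L₀ = lclm(L_f,L_g) in ℚ(x)⟨Dx⟩.
h₀' ⇒ L via d/dx closure of L₀.
L = (-6 - 216·x - 240·x^2 - 984·x^3 - 1554·x^4 - 1440·x^5 + 576·x^6) + (6 + 54·x + 66·x^2 + 144·x^3 - 177·x^4 - 1506·x^5 - 672·x^6 + 384·x^7)·Dx + (-1 + 2·x - 11·x^2 - 2·x^3 + 122·x^4 + 9·x^5 - 243·x^6 - 48·x^7 + 48·x^8)·Dx^2  (order 2).
h: a_k = 2, 26, 72, 328, 935, 3180, 9114, 27688, …
ICs: h(0) = 2, h′(0) = 26.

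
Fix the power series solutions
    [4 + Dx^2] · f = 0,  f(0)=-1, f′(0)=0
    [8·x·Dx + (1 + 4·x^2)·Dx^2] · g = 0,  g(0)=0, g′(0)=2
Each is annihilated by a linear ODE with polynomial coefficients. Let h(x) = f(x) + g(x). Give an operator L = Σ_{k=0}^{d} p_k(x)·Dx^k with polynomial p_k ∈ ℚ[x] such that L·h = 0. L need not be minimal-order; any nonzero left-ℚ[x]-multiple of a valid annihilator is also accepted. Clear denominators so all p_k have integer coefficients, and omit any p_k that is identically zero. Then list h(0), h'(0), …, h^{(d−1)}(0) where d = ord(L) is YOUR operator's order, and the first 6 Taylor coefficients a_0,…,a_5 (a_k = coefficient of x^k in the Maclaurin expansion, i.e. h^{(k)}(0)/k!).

L = (-352·x + 1792·x^3 + 512·x^5)·Dx + (-4 + 112·x^2 + 576·x^4 + 256·x^6)·Dx^2 + (-88·x + 448·x^3 + 128·x^5)·Dx^3 + (-1 + 28·x^2 + 144·x^4 + 64·x^6)·Dx^4  (order 4).
h: a_k = -1, 2, 2, -8/3, -2/3, 32/5, …
ICs: h(0) = -1, h′(0) = 2, h′′(0) = 4, h′′′(0) = -16.

f: a_k = -1, 0, 2, 0, -2/3, 0, …
g: a_k = 0, 2, 0, -8/3, 0, 32/5, …
h₀=f+g: left-lcm gives L₀, ord ≤ 4.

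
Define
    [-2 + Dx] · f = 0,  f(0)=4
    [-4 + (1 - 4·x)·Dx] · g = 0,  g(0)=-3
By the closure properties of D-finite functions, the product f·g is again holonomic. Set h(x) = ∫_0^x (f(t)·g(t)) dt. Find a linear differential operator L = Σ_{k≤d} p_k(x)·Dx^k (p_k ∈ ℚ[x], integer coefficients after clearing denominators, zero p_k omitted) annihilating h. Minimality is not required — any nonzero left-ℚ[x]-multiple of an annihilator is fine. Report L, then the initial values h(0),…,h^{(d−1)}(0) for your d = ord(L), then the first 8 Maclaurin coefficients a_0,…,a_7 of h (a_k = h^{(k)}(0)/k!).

f: a_k = 4, 8, 8, 16/3, 8/3, 16/15, 16/45, 32/315, …
g: a_k = -3, -12, -48, -192, -768, -3072, -12288, -49152, …
L₀ := L_f ⊗_s L_g (sym. prod.), ord ≤ 1.
Integrate: L := L₀·Dx.
L = (6 - 8·x)·Dx + (-1 + 4·x)·Dx^2  (order 2).
h: a_k = 0, -12, -36, -104, -316, -5064/5, -50648/15, -1215568/105, …
ICs: h(0) = 0, h′(0) = -12.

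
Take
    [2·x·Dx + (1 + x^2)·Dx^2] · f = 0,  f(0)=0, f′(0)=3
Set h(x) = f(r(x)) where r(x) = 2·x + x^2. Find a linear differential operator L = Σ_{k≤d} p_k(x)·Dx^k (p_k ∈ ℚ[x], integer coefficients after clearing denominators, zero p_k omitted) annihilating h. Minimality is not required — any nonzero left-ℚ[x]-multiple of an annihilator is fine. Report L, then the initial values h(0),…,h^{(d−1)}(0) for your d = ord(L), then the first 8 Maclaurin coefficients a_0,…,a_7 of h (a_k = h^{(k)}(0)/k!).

L = (-1 + 8·x + 16·x^2 + 12·x^3 + 3·x^4)·Dx + (1 + x + 4·x^2 + 8·x^3 + 5·x^4 + x^5)·Dx^2  (order 2).
h: a_k = 0, 6, 3, -8, -12, 66/5, 47, -48/7, …
ICs: h(0) = 0, h′(0) = 6.

f: a_k = 0, 3, 0, -1, 0, 3/5, 0, -3/7, …
Substitute x→r, Dx→(1/r')Dx; clear ⇒ L₀.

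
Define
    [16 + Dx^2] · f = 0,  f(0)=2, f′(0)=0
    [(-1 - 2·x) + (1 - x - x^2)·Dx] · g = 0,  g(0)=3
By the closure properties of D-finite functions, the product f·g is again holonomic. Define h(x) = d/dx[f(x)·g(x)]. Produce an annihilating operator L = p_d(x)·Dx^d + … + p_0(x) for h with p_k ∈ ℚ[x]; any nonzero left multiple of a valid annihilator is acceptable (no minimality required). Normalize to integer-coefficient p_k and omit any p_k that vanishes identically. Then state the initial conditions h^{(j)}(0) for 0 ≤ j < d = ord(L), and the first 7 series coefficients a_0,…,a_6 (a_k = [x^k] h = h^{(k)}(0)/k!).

L = (54 - 256·x - 128·x^2 + 256·x^3 + 128·x^4) + (-13 - 10·x + 48·x^2 + 32·x^3)·Dx + (7 - 15·x - 7·x^2 + 16·x^3 + 8·x^4)·Dx^2  (order 2).
h: a_k = 6, -72, -90, -8, -160, -2044/5, -10514/15, …
ICs: h(0) = 6, h′(0) = -72.

f: a_k = 2, 0, -16, 0, 64/3, 0, -512/45, …
g: a_k = 3, 3, 6, 9, 15, 24, 39, …
Sym-product of L_f,L_g gives L₀ (≤ ord 2).
h=h₀': d/dx-closure on L₀ ⇒ L.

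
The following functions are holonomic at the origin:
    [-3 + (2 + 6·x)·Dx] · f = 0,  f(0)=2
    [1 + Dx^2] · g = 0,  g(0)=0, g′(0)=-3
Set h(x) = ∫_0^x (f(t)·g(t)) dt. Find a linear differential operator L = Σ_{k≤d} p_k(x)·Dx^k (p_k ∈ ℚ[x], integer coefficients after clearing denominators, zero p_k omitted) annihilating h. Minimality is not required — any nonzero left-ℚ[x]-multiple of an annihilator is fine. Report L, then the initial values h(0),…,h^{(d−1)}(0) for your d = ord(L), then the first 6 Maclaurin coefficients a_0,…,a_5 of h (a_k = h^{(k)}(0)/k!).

f: a_k = 2, 3, -9/4, 27/8, -405/64, 1701/128, …
g: a_k = 0, -3, 0, 1/2, 0, -1/40, …
h₀=f·g: eliminate ⇒ L₀, order ≤ 1·2.
h=∫h₀ ⇒ L = L₀·Dx.
L = (31 + 24·x + 36·x^2)·Dx + (-12 - 36·x)·Dx^2 + (4 + 24·x + 36·x^2)·Dx^3  (order 3).
h: a_k = 0, 0, -3, -3, 31/16, -69/40, …
ICs: h(0) = 0, h′(0) = 0, h′′(0) = -6.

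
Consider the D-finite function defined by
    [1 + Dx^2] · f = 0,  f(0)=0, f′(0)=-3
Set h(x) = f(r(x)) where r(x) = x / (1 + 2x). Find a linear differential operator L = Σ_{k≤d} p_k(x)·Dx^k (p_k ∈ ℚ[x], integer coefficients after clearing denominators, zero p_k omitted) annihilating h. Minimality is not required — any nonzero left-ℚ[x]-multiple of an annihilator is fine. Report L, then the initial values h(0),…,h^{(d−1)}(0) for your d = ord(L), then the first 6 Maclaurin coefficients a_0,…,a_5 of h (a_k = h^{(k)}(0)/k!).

f: a_k = 0, -3, 0, 1/2, 0, -1/40, …
Substitute x→r, Dx→(1/r')Dx; clear ⇒ L₀.
L = 1 + (4 + 24·x + 48·x^2 + 32·x^3)·Dx + (1 + 8·x + 24·x^2 + 32·x^3 + 16·x^4)·Dx^2  (order 2).
h: a_k = 0, -3, 6, -23/2, 21, -1441/40, …
ICs: h(0) = 0, h′(0) = -3.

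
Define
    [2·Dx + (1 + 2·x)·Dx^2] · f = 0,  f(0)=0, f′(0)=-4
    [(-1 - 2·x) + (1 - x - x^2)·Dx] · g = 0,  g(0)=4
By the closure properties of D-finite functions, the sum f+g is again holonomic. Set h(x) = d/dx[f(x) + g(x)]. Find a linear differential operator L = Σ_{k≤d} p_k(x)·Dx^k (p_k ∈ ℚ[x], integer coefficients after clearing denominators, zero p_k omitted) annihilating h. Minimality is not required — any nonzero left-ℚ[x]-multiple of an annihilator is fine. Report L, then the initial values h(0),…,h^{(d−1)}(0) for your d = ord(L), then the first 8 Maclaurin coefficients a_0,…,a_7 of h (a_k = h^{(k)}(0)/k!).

L = (-34 - 92·x - 116·x^2 - 48·x^3 - 24·x^4) + (-5 - 60·x - 170·x^2 - 180·x^3 - 100·x^4 - 40·x^5)·Dx + (3 + 11·x + 5·x^2 - 20·x^3 - 30·x^4 - 24·x^5 - 8·x^6)·Dx^2  (order 2).
h: a_k = 0, 24, 20, 112, 96, 440, 332, 1600, …
ICs: h(0) = 0, h′(0) = 24.

f: a_k = 0, -4, 4, -16/3, 8, -64/5, 64/3, -256/7, …
g: a_k = 4, 4, 8, 12, 20, 32, 52, 84, …
f+g: L₀ = lclm(L_f,L_g), ord ≤ 2+1.
Differentiate: ansatz ord ≤ ord L₀ ⇒ L.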